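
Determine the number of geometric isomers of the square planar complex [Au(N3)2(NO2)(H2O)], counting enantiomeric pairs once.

2

In a square planar complex each vertex has one trans partner and two cis neighbours.
The distinct arrangements are (2 in all): N3 cis; N3 trans.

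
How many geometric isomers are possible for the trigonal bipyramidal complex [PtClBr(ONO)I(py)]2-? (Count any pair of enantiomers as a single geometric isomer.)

A trigonal bipyramid has two axial and three equatorial sites, which are chemically inequivalent.
Systematic enumeration (placing each ligand type in turn and discarding arrangements equivalent by rotation or reflection) gives 10 geometric isomers.

10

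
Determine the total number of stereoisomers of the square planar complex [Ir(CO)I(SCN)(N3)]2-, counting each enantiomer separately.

In a square planar complex each vertex has one trans partner and two cis neighbours.
The distinct arrangements are (3 in all): (CO/N3 trans, I/SCN trans); (CO/SCN trans, I/N3 trans); (CO/I trans, N3/SCN trans).
Each arrangement has an internal mirror plane or centre of symmetry, so none is chiral.

3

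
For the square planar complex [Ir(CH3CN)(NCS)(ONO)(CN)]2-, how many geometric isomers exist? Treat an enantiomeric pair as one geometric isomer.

Systematic placement gives 3 geometric isomers: (CH3CN/NCS trans, CN/ONO trans); (CH3CN/ONO trans, CN/NCS trans); (CH3CN/CN trans, NCS/ONO trans).

3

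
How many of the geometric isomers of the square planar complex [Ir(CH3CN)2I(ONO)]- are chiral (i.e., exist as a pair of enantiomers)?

0

In a square planar complex each vertex has one trans partner and two cis neighbours.
There are 2 geometric isomers: CH3CN cis; CH3CN trans.
Each arrangement has an internal mirror plane or centre of symmetry, so none is chiral.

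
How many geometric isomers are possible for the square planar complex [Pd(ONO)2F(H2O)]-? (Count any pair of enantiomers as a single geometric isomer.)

2

In a square planar complex each vertex has one trans partner and two cis neighbours.
Working through the distinct placements yields 2 geometric isomers: ONO cis; ONO trans.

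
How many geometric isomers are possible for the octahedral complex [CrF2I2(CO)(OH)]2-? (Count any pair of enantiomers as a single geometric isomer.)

An octahedron has six vertices in three trans pairs; every non-trans pair is cis.
There are 6 geometric isomers: F cis, I cis (3 arrangements, 2 chiral); F cis, I trans; F trans, I cis; F trans, I trans.

6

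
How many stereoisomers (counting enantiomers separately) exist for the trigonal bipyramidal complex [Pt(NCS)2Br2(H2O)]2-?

A trigonal bipyramid has two axial and three equatorial sites, which are chemically inequivalent.
Placing the ligands in turn and identifying arrangements related by rotation or reflection leaves 5 distinct geometric isomers.
One of these lacks any improper symmetry element and so occurs as an enantiomeric pair, giving 5 + 1 = 6 stereoisomers in total.

6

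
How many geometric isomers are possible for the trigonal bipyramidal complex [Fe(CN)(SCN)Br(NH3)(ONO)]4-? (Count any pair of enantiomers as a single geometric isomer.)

A trigonal bipyramid has two axial and three equatorial sites, which are chemically inequivalent.
Placing the ligands in turn and identifying arrangements related by rotation or reflection leaves 10 distinct geometric isomers.

10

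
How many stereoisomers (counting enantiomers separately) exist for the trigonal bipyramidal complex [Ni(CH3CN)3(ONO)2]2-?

In a trigonal bipyramid the two axial positions differ from the three equatorial ones.
There are 3 geometric isomers: ONO both equatorial; ONO one axial, one equatorial; ONO both axial.
Each arrangement has an internal mirror plane or centre of symmetry, so none is chiral.

3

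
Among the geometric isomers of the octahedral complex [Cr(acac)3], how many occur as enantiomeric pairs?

In an octahedral complex each vertex has one trans partner and four cis neighbours.
Each acac is bidentate and must span two cis positions.
Only one geometric arrangement is possible; it has no improper symmetry element, so it exists as a pair of enantiomers (2 stereoisomers).

1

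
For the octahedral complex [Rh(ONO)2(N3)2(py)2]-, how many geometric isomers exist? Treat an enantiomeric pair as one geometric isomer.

5

Systematic placement gives 5 geometric isomers: ONO trans, N3 trans, py trans; ONO cis, N3 trans, py cis; ONO cis, N3 cis, py trans; ONO cis, N3 cis, py cis (chiral); ONO trans, N3 cis, py cis.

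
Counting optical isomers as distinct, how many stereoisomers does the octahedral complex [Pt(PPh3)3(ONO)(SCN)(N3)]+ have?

5

The six octahedral sites form three mutually perpendicular trans pairs.
The distinct arrangements are (4 in all): PPh3 mer (3 arrangements); PPh3 fac (chiral).
One of these lacks any improper symmetry element and so occurs as an enantiomeric pair, giving 4 + 1 = 5 stereoisomers in total.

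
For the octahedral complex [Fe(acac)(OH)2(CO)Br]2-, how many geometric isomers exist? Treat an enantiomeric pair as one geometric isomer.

4

The six octahedral sites form three mutually perpendicular trans pairs.
Each acac is bidentate and must span two cis positions.
Working through the distinct placements yields 4 geometric isomers: OH cis (3 arrangements, 2 chiral); OH trans.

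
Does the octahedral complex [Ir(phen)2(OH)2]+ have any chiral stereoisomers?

Each phen is bidentate and must span two cis positions.
There are 2 geometric isomers: OH trans; OH cis (chiral).
One of these lacks any improper symmetry element and so occurs as an enantiomeric pair, giving 2 + 1 = 3 stereoisomers in total.

yes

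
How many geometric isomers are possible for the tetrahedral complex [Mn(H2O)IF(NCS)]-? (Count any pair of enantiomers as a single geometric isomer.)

1

In a tetrahedral complex all four positions are equivalent and every pair of ligands is adjacent — there is no cis/trans distinction.
Only one geometric arrangement is possible; it has no improper symmetry element, so it exists as a pair of enantiomers (2 stereoisomers).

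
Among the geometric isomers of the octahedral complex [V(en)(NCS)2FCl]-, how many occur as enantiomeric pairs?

2

In an octahedral complex each vertex has one trans partner and four cis neighbours.
Each en is bidentate and must span two cis positions.
There are 4 geometric isomers: NCS cis (3 arrangements, 2 chiral); NCS trans.
Of these, 2 lack any improper symmetry element and so occur as enantiomeric pairs, giving 4 + 2 = 6 stereoisomers in total.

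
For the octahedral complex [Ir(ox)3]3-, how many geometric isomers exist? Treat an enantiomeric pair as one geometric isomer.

An octahedron has six vertices in three trans pairs; every non-trans pair is cis.
Each ox is bidentate and must span two cis positions.
Only one geometric arrangement is possible; it has no improper symmetry element, so it exists as a pair of enantiomers (2 stereoisomers).

1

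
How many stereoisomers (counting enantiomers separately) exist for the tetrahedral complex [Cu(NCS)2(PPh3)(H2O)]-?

1

Only one geometric arrangement is possible.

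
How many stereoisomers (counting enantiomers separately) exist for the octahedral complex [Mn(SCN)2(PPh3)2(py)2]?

6

An octahedron has six vertices in three trans pairs; every non-trans pair is cis.
There are 5 geometric isomers: SCN trans, PPh3 trans, py trans; SCN cis, PPh3 trans, py cis; SCN cis, PPh3 cis, py trans; SCN cis, PPh3 cis, py cis (chiral); SCN trans, PPh3 cis, py cis.
One of these lacks any improper symmetry element and so occurs as an enantiomeric pair, giving 5 + 1 = 6 stereoisomers in total.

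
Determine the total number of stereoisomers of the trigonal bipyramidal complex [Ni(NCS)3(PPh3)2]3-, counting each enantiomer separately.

In a trigonal bipyramid the two axial positions differ from the three equatorial ones.
Working through the distinct placements yields 3 geometric isomers: PPh3 both equatorial; PPh3 one axial, one equatorial; PPh3 both axial.
Each arrangement has an internal mirror plane or centre of symmetry, so none is chiral.

3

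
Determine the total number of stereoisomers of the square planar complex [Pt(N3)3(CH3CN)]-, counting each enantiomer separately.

1

A square has two trans pairs of vertices; adjacent vertices are cis.
Only one geometric arrangement is possible.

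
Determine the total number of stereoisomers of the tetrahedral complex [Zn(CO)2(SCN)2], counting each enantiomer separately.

1

All four vertices of a tetrahedron are equivalent and mutually adjacent, so cis/trans isomerism cannot arise.
Only one geometric arrangement is possible.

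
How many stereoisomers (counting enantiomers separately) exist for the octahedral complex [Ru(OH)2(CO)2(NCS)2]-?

6

The six octahedral sites form three mutually perpendicular trans pairs.
There are 5 geometric isomers: OH trans, CO trans, NCS trans; OH cis, CO trans, NCS cis; OH trans, CO cis, NCS cis; OH cis, CO cis, NCS cis (chiral); OH cis, CO cis, NCS trans.
One of these lacks any improper symmetry element and so occurs as an enantiomeric pair, giving 5 + 1 = 6 stereoisomers in total.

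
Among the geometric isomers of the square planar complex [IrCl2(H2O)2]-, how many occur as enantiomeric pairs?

In a square planar complex each vertex has one trans partner and two cis neighbours.
The distinct arrangements are (2 in all): Cl cis; Cl trans.
Each arrangement has an internal mirror plane or centre of symmetry, so none is chiral.

0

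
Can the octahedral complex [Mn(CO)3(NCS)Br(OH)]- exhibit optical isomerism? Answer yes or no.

The six octahedral sites form three mutually perpendicular trans pairs.
Working through the distinct placements yields 4 geometric isomers: CO mer (3 arrangements); CO fac (chiral).
One of these lacks any improper symmetry element and so occurs as an enantiomeric pair, giving 4 + 1 = 5 stereoisomers in total.

yes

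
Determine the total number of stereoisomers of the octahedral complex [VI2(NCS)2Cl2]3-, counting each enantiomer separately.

In an octahedral complex each vertex has one trans partner and four cis neighbours.
Working through the distinct placements yields 5 geometric isomers: I trans, NCS trans, Cl trans; I cis, NCS cis, Cl trans; I cis, NCS trans, Cl cis; I cis, NCS cis, Cl cis (chiral); I trans, NCS cis, Cl cis.
One of these lacks any improper symmetry element and so occurs as an enantiomeric pair, giving 5 + 1 = 6 stereoisomers in total.

6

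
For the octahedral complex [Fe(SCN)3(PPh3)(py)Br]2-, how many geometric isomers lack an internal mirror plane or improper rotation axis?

The distinct arrangements are (4 in all): SCN mer (3 arrangements); SCN fac (chiral).
One of these lacks any improper symmetry element and so occurs as an enantiomeric pair, giving 4 + 1 = 5 stereoisomers in total.

1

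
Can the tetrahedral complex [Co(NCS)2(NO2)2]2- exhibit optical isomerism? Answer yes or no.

no

All four vertices of a tetrahedron are equivalent and mutually adjacent, so cis/trans isomerism cannot arise.
Only one geometric arrangement is possible.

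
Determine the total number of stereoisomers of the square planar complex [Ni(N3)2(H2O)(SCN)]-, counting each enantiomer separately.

In a square planar complex each vertex has one trans partner and two cis neighbours.
Working through the distinct placements yields 2 geometric isomers: N3 cis; N3 trans.
Each arrangement has an internal mirror plane or centre of symmetry, so none is chiral.

2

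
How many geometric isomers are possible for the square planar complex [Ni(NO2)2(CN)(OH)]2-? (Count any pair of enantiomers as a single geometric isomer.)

2

In a square planar complex each vertex has one trans partner and two cis neighbours.
The distinct arrangements are (2 in all): NO2 cis; NO2 trans.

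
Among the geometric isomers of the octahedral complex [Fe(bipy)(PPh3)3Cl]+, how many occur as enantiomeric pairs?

0

Each bipy is bidentate and must span two cis positions.
There are 2 geometric isomers: PPh3 fac; PPh3 mer.
Each arrangement has an internal mirror plane or centre of symmetry, so none is chiral.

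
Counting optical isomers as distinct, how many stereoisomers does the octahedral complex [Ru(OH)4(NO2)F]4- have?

An octahedron has six vertices in three trans pairs; every non-trans pair is cis.
Working through the distinct placements yields 2 geometric isomers: NO2 and F mutually trans; NO2 and F mutually cis.
Each arrangement has an internal mirror plane or centre of symmetry, so none is chiral.

2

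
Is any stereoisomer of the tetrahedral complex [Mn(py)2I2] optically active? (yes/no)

In a tetrahedral complex all four positions are equivalent and every pair of ligands is adjacent — there is no cis/trans distinction.
Only one geometric arrangement is possible.

no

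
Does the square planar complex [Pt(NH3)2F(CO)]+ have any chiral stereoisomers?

no

A square has two trans pairs of vertices; adjacent vertices are cis.
Systematic placement gives 2 geometric isomers: NH3 cis; NH3 trans.
Each arrangement has an internal mirror plane or centre of symmetry, so none is chiral.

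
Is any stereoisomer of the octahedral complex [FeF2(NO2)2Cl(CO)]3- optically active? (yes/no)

Systematic placement gives 6 geometric isomers: F trans, NO2 trans; F cis, NO2 cis (3 arrangements, 2 chiral); F cis, NO2 trans; F trans, NO2 cis.
Of these, 2 lack any improper symmetry element and so occur as enantiomeric pairs, giving 6 + 2 = 8 stereoisomers in total.

yes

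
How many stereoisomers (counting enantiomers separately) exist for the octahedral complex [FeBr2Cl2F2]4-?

There are 5 geometric isomers: Br trans, Cl trans, F trans; Br trans, Cl cis, F cis; Br cis, Cl cis, F trans; Br cis, Cl cis, F cis (chiral); Br cis, Cl trans, F cis.
One of these lacks any improper symmetry element and so occurs as an enantiomeric pair, giving 5 + 1 = 6 stereoisomers in total.

6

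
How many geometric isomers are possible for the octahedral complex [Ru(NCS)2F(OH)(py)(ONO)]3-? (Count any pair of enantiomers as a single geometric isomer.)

Systematic enumeration (placing each ligand type in turn and discarding arrangements equivalent by rotation or reflection) gives 9 geometric isomers.

9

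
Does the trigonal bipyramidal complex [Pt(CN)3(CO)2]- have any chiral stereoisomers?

In a trigonal bipyramid the two axial positions differ from the three equatorial ones.
Systematic placement gives 3 geometric isomers: CO both equatorial; CO one axial, one equatorial; CO both axial.
Each arrangement has an internal mirror plane or centre of symmetry, so none is chiral.

no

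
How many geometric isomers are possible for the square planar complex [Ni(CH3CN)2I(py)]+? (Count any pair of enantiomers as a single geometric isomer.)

In a square planar complex each vertex has one trans partner and two cis neighbours.
The distinct arrangements are (2 in all): CH3CN cis; CH3CN trans.

2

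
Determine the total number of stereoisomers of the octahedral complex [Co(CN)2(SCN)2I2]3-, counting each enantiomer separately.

6

An octahedron has six vertices in three trans pairs; every non-trans pair is cis.
The distinct arrangements are (5 in all): CN trans, SCN trans, I trans; CN trans, SCN cis, I cis; CN cis, SCN trans, I cis; CN cis, SCN cis, I cis (chiral); CN cis, SCN cis, I trans.
One of these lacks any improper symmetry element and so occurs as an enantiomeric pair, giving 5 + 1 = 6 stereoisomers in total.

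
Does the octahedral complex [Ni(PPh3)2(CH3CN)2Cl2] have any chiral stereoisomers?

An octahedron has six vertices in three trans pairs; every non-trans pair is cis.
There are 5 geometric isomers: PPh3 trans, CH3CN trans, Cl trans; PPh3 cis, CH3CN trans, Cl cis; PPh3 trans, CH3CN cis, Cl cis; PPh3 cis, CH3CN cis, Cl cis (chiral); PPh3 cis, CH3CN cis, Cl trans.
One of these lacks any improper symmetry element and so occurs as an enantiomeric pair, giving 5 + 1 = 6 stereoisomers in total.

yes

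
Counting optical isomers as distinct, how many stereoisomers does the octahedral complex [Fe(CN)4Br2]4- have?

2

The six octahedral sites form three mutually perpendicular trans pairs.
The distinct arrangements are (2 in all): Br trans; Br cis.
Each arrangement has an internal mirror plane or centre of symmetry, so none is chiral.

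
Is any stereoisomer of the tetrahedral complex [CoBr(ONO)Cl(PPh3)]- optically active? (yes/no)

yes

In a tetrahedral complex all four positions are equivalent and every pair of ligands is adjacent — there is no cis/trans distinction.
Only one geometric arrangement is possible; it has no improper symmetry element, so it exists as a pair of enantiomers (2 stereoisomers).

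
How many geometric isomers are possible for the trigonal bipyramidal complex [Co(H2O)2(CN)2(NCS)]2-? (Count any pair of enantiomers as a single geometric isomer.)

5

A trigonal bipyramid has two axial and three equatorial sites, which are chemically inequivalent.
Placing the ligands in turn and identifying arrangements related by rotation or reflection leaves 5 distinct geometric isomers.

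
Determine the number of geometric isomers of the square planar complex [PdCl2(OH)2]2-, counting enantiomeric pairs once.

In a square planar complex each vertex has one trans partner and two cis neighbours.
The distinct arrangements are (2 in all): Cl cis; Cl trans.

2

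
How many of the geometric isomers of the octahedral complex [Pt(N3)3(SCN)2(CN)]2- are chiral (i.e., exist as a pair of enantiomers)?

0

In an octahedral complex each vertex has one trans partner and four cis neighbours.
There are 3 geometric isomers: N3 mer, SCN trans; N3 fac, SCN cis; N3 mer, SCN cis.
Each arrangement has an internal mirror plane or centre of symmetry, so none is chiral.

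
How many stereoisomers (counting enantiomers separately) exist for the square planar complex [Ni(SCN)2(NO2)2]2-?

In a square planar complex each vertex has one trans partner and two cis neighbours.
Working through the distinct placements yields 2 geometric isomers: SCN cis; SCN trans.
Each arrangement has an internal mirror plane or centre of symmetry, so none is chiral.

2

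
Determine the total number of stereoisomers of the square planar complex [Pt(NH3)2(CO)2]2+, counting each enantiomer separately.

2

In a square planar complex each vertex has one trans partner and two cis neighbours.
Working through the distinct placements yields 2 geometric isomers: NH3 cis; NH3 trans.
Each arrangement has an internal mirror plane or centre of symmetry, so none is chiral.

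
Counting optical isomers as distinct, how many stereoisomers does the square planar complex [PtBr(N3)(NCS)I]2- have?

3

A square has two trans pairs of vertices; adjacent vertices are cis.
Systematic placement gives 3 geometric isomers: (Br/N3 trans, I/NCS trans); (Br/NCS trans, I/N3 trans); (Br/I trans, N3/NCS trans).
Each arrangement has an internal mirror plane or centre of symmetry, so none is chiral.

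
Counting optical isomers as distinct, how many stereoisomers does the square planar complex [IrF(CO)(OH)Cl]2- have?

Systematic placement gives 3 geometric isomers: (CO/F trans, Cl/OH trans); (CO/OH trans, Cl/F trans); (CO/Cl trans, F/OH trans).
Each arrangement has an internal mirror plane or centre of symmetry, so none is chiral.

3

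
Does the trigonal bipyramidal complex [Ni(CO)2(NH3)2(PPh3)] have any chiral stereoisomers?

yes

In a trigonal bipyramid the two axial positions differ from the three equatorial ones.
Systematic enumeration (placing each ligand type in turn and discarding arrangements equivalent by rotation or reflection) gives 5 geometric isomers.
One of these lacks any improper symmetry element and so occurs as an enantiomeric pair, giving 5 + 1 = 6 stereoisomers in total.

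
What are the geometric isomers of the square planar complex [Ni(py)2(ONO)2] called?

A square has two trans pairs of vertices; adjacent vertices are cis.
Systematic placement gives 2 geometric isomers: py cis; py trans.

cis and trans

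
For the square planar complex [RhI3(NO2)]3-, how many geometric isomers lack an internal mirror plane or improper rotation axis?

0

In a square planar complex each vertex has one trans partner and two cis neighbours.
Only one geometric arrangement is possible.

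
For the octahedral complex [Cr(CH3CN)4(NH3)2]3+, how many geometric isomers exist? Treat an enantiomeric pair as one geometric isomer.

In an octahedral complex each vertex has one trans partner and four cis neighbours.
Systematic placement gives 2 geometric isomers: NH3 trans; NH3 cis.

2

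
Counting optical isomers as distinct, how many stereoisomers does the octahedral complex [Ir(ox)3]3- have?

The six octahedral sites form three mutually perpendicular trans pairs.
Each ox is bidentate and must span two cis positions.
Only one geometric arrangement is possible; it has no improper symmetry element, so it exists as a pair of enantiomers (2 stereoisomers).

2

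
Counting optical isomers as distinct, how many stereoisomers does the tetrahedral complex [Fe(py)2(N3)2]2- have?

1

All four vertices of a tetrahedron are equivalent and mutually adjacent, so cis/trans isomerism cannot arise.
Only one geometric arrangement is possible.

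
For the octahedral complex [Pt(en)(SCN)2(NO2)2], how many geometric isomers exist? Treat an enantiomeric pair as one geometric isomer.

In an octahedral complex each vertex has one trans partner and four cis neighbours.
Each en is bidentate and must span two cis positions.
Working through the distinct placements yields 3 geometric isomers: SCN cis, NO2 trans; SCN cis, NO2 cis (chiral); SCN trans, NO2 cis.

3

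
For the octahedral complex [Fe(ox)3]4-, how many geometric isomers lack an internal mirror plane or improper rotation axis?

An octahedron has six vertices in three trans pairs; every non-trans pair is cis.
Each ox is bidentate and must span two cis positions.
Only one geometric arrangement is possible; it has no improper symmetry element, so it exists as a pair of enantiomers (2 stereoisomers).

1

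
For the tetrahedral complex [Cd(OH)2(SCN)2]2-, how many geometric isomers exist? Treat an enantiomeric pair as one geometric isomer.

1

All four vertices of a tetrahedron are equivalent and mutually adjacent, so cis/trans isomerism cannot arise.
Only one geometric arrangement is possible.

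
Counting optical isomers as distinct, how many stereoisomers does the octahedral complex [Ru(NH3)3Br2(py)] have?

The distinct arrangements are (3 in all): NH3 mer, Br trans; NH3 fac, Br cis; NH3 mer, Br cis.
Each arrangement has an internal mirror plane or centre of symmetry, so none is chiral.

3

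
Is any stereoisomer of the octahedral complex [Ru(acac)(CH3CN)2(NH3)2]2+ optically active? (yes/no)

In an octahedral complex each vertex has one trans partner and four cis neighbours.
Each acac is bidentate and must span two cis positions.
Systematic placement gives 3 geometric isomers: CH3CN trans, NH3 cis; CH3CN cis, NH3 cis (chiral); CH3CN cis, NH3 trans.
One of these lacks any improper symmetry element and so occurs as an enantiomeric pair, giving 3 + 1 = 4 stereoisomers in total.

yes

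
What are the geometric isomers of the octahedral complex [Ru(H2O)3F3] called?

fac and mer

The six octahedral sites form three mutually perpendicular trans pairs.
Working through the distinct placements yields 2 geometric isomers: H2O mer; H2O fac.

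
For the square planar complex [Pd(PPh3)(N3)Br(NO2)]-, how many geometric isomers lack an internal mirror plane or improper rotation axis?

0

A square has two trans pairs of vertices; adjacent vertices are cis.
The distinct arrangements are (3 in all): (Br/NO2 trans, N3/PPh3 trans); (Br/PPh3 trans, N3/NO2 trans); (Br/N3 trans, NO2/PPh3 trans).
Each arrangement has an internal mirror plane or centre of symmetry, so none is chiral.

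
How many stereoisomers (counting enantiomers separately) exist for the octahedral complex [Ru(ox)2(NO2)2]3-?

The six octahedral sites form three mutually perpendicular trans pairs.
Each ox is bidentate and must span two cis positions.
The distinct arrangements are (2 in all): NO2 trans; NO2 cis (chiral).
One of these lacks any improper symmetry element and so occurs as an enantiomeric pair, giving 2 + 1 = 3 stereoisomers in total.

3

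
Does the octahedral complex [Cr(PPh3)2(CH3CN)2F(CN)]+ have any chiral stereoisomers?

The six octahedral sites form three mutually perpendicular trans pairs.
There are 6 geometric isomers: PPh3 trans, CH3CN trans; PPh3 cis, CH3CN trans; PPh3 trans, CH3CN cis; PPh3 cis, CH3CN cis (3 arrangements, 2 chiral).
Of these, 2 lack any improper symmetry element and so occur as enantiomeric pairs, giving 6 + 2 = 8 stereoisomers in total.

yes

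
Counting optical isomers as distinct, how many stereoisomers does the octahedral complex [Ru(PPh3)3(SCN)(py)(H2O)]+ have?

In an octahedral complex each vertex has one trans partner and four cis neighbours.
Systematic placement gives 4 geometric isomers: PPh3 mer (3 arrangements); PPh3 fac (chiral).
One of these lacks any improper symmetry element and so occurs as an enantiomeric pair, giving 4 + 1 = 5 stereoisomers in total.

5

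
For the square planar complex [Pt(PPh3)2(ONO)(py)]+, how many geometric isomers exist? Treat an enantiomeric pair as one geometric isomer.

2

Systematic placement gives 2 geometric isomers: PPh3 cis; PPh3 trans.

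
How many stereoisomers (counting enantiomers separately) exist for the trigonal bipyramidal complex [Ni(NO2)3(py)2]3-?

A trigonal bipyramid has two axial and three equatorial sites, which are chemically inequivalent.
There are 3 geometric isomers: py both equatorial; py one axial, one equatorial; py both axial.
Each arrangement has an internal mirror plane or centre of symmetry, so none is chiral.

3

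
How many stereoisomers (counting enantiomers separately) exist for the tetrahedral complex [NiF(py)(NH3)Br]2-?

2

In a tetrahedral complex all four positions are equivalent and every pair of ligands is adjacent — there is no cis/trans distinction.
Only one geometric arrangement is possible; it has no improper symmetry element, so it exists as a pair of enantiomers (2 stereoisomers).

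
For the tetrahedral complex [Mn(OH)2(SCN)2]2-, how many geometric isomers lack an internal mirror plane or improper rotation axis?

0

All four vertices of a tetrahedron are equivalent and mutually adjacent, so cis/trans isomerism cannot arise.
Only one geometric arrangement is possible.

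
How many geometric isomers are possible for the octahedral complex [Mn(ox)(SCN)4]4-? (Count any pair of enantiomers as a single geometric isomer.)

The six octahedral sites form three mutually perpendicular trans pairs.
Each ox is bidentate and must span two cis positions.
Only one geometric arrangement is possible.

1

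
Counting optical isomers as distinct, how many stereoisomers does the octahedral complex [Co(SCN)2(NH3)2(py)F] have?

In an octahedral complex each vertex has one trans partner and four cis neighbours.
Systematic placement gives 6 geometric isomers: SCN cis, NH3 cis (3 arrangements, 2 chiral); SCN trans, NH3 cis; SCN cis, NH3 trans; SCN trans, NH3 trans.
Of these, 2 lack any improper symmetry element and so occur as enantiomeric pairs, giving 6 + 2 = 8 stereoisomers in total.

8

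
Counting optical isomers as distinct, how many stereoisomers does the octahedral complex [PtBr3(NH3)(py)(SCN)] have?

An octahedron has six vertices in three trans pairs; every non-trans pair is cis.
There are 4 geometric isomers: Br mer (3 arrangements); Br fac (chiral).
One of these lacks any improper symmetry element and so occurs as an enantiomeric pair, giving 4 + 1 = 5 stereoisomers in total.

5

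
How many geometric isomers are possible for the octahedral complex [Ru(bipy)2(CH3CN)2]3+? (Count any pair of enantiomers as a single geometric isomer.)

2

Each bipy is bidentate and must span two cis positions.
The distinct arrangements are (2 in all): CH3CN trans; CH3CN cis (chiral).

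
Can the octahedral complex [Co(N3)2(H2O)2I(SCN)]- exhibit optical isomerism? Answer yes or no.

Working through the distinct placements yields 6 geometric isomers: N3 cis, H2O trans; N3 trans, H2O trans; N3 cis, H2O cis (3 arrangements, 2 chiral); N3 trans, H2O cis.
Of these, 2 lack any improper symmetry element and so occur as enantiomeric pairs, giving 6 + 2 = 8 stereoisomers in total.

yes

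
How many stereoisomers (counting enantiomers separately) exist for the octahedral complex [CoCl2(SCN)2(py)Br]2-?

Working through the distinct placements yields 6 geometric isomers: Cl cis, SCN cis (3 arrangements, 2 chiral); Cl cis, SCN trans; Cl trans, SCN cis; Cl trans, SCN trans.
Of these, 2 lack any improper symmetry element and so occur as enantiomeric pairs, giving 6 + 2 = 8 stereoisomers in total.

8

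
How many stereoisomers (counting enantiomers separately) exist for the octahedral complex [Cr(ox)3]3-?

2

An octahedron has six vertices in three trans pairs; every non-trans pair is cis.
Each ox is bidentate and must span two cis positions.
Only one geometric arrangement is possible; it has no improper symmetry element, so it exists as a pair of enantiomers (2 stereoisomers).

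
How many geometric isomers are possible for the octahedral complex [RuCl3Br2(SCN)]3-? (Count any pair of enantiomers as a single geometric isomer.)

3

There are 3 geometric isomers: Cl mer, Br trans; Cl fac, Br cis; Cl mer, Br cis.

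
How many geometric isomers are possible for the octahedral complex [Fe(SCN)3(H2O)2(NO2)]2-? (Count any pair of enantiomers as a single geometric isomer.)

3

An octahedron has six vertices in three trans pairs; every non-trans pair is cis.
The distinct arrangements are (3 in all): SCN mer, H2O trans; SCN mer, H2O cis; SCN fac, H2O cis.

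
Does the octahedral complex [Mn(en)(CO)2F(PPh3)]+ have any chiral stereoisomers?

The six octahedral sites form three mutually perpendicular trans pairs.
Each en is bidentate and must span two cis positions.
The distinct arrangements are (4 in all): CO trans; CO cis (3 arrangements, 2 chiral).
Of these, 2 lack any improper symmetry element and so occur as enantiomeric pairs, giving 4 + 2 = 6 stereoisomers in total.

yes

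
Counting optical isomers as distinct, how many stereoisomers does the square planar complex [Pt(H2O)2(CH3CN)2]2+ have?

2

In a square planar complex each vertex has one trans partner and two cis neighbours.
Systematic placement gives 2 geometric isomers: H2O cis; H2O trans.
Each arrangement has an internal mirror plane or centre of symmetry, so none is chiral.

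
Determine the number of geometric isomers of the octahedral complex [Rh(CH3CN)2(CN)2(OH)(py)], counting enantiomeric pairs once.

6

An octahedron has six vertices in three trans pairs; every non-trans pair is cis.
The distinct arrangements are (6 in all): CH3CN trans, CN trans; CH3CN trans, CN cis; CH3CN cis, CN cis (3 arrangements, 2 chiral); CH3CN cis, CN trans.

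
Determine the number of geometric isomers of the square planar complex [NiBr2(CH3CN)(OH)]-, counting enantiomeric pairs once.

A square has two trans pairs of vertices; adjacent vertices are cis.
There are 2 geometric isomers: Br cis; Br trans.

2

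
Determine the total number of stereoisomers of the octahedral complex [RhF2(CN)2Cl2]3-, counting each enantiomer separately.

An octahedron has six vertices in three trans pairs; every non-trans pair is cis.
The distinct arrangements are (5 in all): F trans, CN trans, Cl trans; F cis, CN trans, Cl cis; F trans, CN cis, Cl cis; F cis, CN cis, Cl cis (chiral); F cis, CN cis, Cl trans.
One of these lacks any improper symmetry element and so occurs as an enantiomeric pair, giving 5 + 1 = 6 stereoisomers in total.

6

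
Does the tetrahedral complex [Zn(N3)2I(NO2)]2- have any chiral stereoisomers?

In a tetrahedral complex all four positions are equivalent and every pair of ligands is adjacent — there is no cis/trans distinction.
Only one geometric arrangement is possible.

no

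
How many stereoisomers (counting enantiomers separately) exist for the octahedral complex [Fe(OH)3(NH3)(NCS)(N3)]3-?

The six octahedral sites form three mutually perpendicular trans pairs.
The distinct arrangements are (4 in all): OH mer (3 arrangements); OH fac (chiral).
One of these lacks any improper symmetry element and so occurs as an enantiomeric pair, giving 4 + 1 = 5 stereoisomers in total.

5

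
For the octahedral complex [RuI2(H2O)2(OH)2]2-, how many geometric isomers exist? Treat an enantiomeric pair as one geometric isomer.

The distinct arrangements are (5 in all): I trans, H2O trans, OH trans; I cis, H2O trans, OH cis; I cis, H2O cis, OH trans; I cis, H2O cis, OH cis (chiral); I trans, H2O cis, OH cis.

5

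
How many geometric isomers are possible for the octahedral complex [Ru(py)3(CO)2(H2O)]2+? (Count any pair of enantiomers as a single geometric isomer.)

There are 3 geometric isomers: py mer, CO trans; py mer, CO cis; py fac, CO cis.

3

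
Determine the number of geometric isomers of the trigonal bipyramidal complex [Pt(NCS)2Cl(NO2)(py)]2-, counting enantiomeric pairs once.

7

In a trigonal bipyramid the two axial positions differ from the three equatorial ones.
Exhaustive case analysis gives 7 geometric isomers.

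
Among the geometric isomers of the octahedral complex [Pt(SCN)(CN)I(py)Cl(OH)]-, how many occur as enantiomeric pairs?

In an octahedral complex each vertex has one trans partner and four cis neighbours.
Exhaustive case analysis gives 15 geometric isomers.
Of these, 15 lack any improper symmetry element and so occur as enantiomeric pairs, giving 15 + 15 = 30 stereoisomers in total.

15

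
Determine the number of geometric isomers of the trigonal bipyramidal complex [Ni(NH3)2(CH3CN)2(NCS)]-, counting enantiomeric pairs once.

A trigonal bipyramid has two axial and three equatorial sites, which are chemically inequivalent.
Systematic enumeration (placing each ligand type in turn and discarding arrangements equivalent by rotation or reflection) gives 5 geometric isomers.

5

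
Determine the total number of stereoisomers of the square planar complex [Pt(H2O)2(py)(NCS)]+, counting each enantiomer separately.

The distinct arrangements are (2 in all): H2O cis; H2O trans.
Each arrangement has an internal mirror plane or centre of symmetry, so none is chiral.

2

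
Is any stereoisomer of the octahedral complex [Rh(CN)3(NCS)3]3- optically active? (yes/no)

The six octahedral sites form three mutually perpendicular trans pairs.
There are 2 geometric isomers: CN mer; CN fac.
Each arrangement has an internal mirror plane or centre of symmetry, so none is chiral.

no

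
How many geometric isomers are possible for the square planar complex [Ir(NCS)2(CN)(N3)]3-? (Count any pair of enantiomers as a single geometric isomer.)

In a square planar complex each vertex has one trans partner and two cis neighbours.
The distinct arrangements are (2 in all): NCS cis; NCS trans.

2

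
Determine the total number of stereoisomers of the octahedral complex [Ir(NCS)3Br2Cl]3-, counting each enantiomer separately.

The six octahedral sites form three mutually perpendicular trans pairs.
Working through the distinct placements yields 3 geometric isomers: NCS mer, Br trans; NCS mer, Br cis; NCS fac, Br cis.
Each arrangement has an internal mirror plane or centre of symmetry, so none is chiral.

3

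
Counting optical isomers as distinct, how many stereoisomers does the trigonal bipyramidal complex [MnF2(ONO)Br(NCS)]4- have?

10

A trigonal bipyramid has two axial and three equatorial sites, which are chemically inequivalent.
Systematic enumeration (placing each ligand type in turn and discarding arrangements equivalent by rotation or reflection) gives 7 geometric isomers.
Of these, 3 lack any improper symmetry element and so occur as enantiomeric pairs, giving 7 + 3 = 10 stereoisomers in total.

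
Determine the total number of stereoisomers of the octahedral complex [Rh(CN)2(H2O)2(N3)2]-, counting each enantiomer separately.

The six octahedral sites form three mutually perpendicular trans pairs.
The distinct arrangements are (5 in all): CN trans, H2O trans, N3 trans; CN trans, H2O cis, N3 cis; CN cis, H2O cis, N3 trans; CN cis, H2O cis, N3 cis (chiral); CN cis, H2O trans, N3 cis.
One of these lacks any improper symmetry element and so occurs as an enantiomeric pair, giving 5 + 1 = 6 stereoisomers in total.

6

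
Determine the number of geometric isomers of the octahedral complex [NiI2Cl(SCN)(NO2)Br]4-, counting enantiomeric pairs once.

In an octahedral complex each vertex has one trans partner and four cis neighbours.
Exhaustive case analysis gives 9 geometric isomers.

9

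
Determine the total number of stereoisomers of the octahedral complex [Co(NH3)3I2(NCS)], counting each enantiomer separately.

3

An octahedron has six vertices in three trans pairs; every non-trans pair is cis.
There are 3 geometric isomers: NH3 mer, I trans; NH3 mer, I cis; NH3 fac, I cis.
Each arrangement has an internal mirror plane or centre of symmetry, so none is chiral.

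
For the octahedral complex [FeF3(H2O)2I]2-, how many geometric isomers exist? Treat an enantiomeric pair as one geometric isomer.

3

The six octahedral sites form three mutually perpendicular trans pairs.
The distinct arrangements are (3 in all): F mer, H2O cis; F mer, H2O trans; F fac, H2O cis.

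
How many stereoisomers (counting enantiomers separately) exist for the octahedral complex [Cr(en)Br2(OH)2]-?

An octahedron has six vertices in three trans pairs; every non-trans pair is cis.
Each en is bidentate and must span two cis positions.
There are 3 geometric isomers: Br trans, OH cis; Br cis, OH cis (chiral); Br cis, OH trans.
One of these lacks any improper symmetry element and so occurs as an enantiomeric pair, giving 3 + 1 = 4 stereoisomers in total.

4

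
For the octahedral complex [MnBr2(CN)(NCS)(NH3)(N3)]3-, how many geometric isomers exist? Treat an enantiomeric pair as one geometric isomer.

Systematic enumeration (placing each ligand type in turn and discarding arrangements equivalent by rotation or reflection) gives 9 geometric isomers.

9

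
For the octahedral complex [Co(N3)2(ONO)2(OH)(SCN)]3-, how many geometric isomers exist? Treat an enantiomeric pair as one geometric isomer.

In an octahedral complex each vertex has one trans partner and four cis neighbours.
Working through the distinct placements yields 6 geometric isomers: N3 trans, ONO cis; N3 trans, ONO trans; N3 cis, ONO cis (3 arrangements, 2 chiral); N3 cis, ONO trans.

6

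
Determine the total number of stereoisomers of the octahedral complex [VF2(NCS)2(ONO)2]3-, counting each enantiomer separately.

6

In an octahedral complex each vertex has one trans partner and four cis neighbours.
The distinct arrangements are (5 in all): F trans, NCS trans, ONO trans; F trans, NCS cis, ONO cis; F cis, NCS cis, ONO trans; F cis, NCS cis, ONO cis (chiral); F cis, NCS trans, ONO cis.
One of these lacks any improper symmetry element and so occurs as an enantiomeric pair, giving 5 + 1 = 6 stereoisomers in total.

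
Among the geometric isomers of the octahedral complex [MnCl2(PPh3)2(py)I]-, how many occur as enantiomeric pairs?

2

The six octahedral sites form three mutually perpendicular trans pairs.
Working through the distinct placements yields 6 geometric isomers: Cl trans, PPh3 cis; Cl trans, PPh3 trans; Cl cis, PPh3 cis (3 arrangements, 2 chiral); Cl cis, PPh3 trans.
Of these, 2 lack any improper symmetry element and so occur as enantiomeric pairs, giving 6 + 2 = 8 stereoisomers in total.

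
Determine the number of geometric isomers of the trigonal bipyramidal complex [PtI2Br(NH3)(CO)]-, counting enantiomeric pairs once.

7

In a trigonal bipyramid the two axial positions differ from the three equatorial ones.
Exhaustive case analysis gives 7 geometric isomers.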